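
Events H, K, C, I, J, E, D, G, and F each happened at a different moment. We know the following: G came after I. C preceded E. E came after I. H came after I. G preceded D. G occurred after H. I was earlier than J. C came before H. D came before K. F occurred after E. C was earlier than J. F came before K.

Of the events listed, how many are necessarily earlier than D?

Directly stated before D: G.
C reaches D via C → H → G → D.
H reaches D via H → G → D.
I reaches D via I → G → D.
No chain forces F (or any of the others) ahead of D.
That's C, G, H, and I — 4 in all.

4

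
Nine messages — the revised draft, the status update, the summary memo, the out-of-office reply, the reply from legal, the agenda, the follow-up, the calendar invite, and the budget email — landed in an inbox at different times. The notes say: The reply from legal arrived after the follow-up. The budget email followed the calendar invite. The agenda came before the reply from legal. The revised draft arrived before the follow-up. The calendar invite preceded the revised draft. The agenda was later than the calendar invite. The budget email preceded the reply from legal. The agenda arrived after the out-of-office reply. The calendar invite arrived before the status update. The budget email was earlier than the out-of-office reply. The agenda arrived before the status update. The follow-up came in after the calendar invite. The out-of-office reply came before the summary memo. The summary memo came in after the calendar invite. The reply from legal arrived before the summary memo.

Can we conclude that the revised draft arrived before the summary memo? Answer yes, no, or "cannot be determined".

yes

Chain the constraints: the revised draft → the follow-up → the reply from legal → the summary memo. Each link is directly stated, so the revised draft comes before the summary memo.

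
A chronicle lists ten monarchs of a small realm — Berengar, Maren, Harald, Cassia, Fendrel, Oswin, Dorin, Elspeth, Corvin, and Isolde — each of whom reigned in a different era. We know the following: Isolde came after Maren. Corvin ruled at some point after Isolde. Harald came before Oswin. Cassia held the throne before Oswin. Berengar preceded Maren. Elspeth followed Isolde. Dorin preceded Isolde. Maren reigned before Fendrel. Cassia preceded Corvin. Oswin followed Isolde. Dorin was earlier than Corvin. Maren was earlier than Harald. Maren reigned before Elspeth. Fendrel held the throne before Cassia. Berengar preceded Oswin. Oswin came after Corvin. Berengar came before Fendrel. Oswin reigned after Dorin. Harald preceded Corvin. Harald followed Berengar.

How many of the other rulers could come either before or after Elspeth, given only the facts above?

5

Forced before Elspeth: Berengar, Dorin, Isolde, and Maren.
That leaves Cassia, Corvin, Fendrel, Harald, and Oswin with no forced order relative to Elspeth — 5.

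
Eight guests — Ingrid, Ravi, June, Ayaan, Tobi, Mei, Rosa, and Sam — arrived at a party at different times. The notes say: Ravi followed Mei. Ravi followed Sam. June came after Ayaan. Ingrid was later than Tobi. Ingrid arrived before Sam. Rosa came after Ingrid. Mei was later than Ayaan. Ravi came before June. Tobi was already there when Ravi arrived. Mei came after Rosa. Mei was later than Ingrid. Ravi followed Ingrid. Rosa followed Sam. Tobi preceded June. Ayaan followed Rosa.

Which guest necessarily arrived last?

Every other guest has a chain of constraints placing them before June, so June is last.

June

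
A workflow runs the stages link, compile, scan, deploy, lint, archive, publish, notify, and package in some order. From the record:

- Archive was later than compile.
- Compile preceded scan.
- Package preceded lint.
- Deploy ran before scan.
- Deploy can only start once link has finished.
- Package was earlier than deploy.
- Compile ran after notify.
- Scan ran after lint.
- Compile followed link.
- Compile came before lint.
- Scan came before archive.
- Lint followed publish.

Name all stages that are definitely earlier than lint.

Directly stated before lint: compile, package, and publish.
Link reaches lint via link → compile → lint.
Notify reaches lint via notify → compile → lint.
No chain forces archive (or any of the others) ahead of lint.

compile, link, notify, package, publish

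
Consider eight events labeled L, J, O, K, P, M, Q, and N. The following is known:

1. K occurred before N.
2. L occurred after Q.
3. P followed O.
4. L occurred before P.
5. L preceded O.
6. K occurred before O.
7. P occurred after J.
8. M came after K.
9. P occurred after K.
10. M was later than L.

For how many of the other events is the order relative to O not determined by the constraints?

Forced before O: K, L, and Q; forced after O: P.
That leaves J, M, and N with no forced order relative to O — 3.

3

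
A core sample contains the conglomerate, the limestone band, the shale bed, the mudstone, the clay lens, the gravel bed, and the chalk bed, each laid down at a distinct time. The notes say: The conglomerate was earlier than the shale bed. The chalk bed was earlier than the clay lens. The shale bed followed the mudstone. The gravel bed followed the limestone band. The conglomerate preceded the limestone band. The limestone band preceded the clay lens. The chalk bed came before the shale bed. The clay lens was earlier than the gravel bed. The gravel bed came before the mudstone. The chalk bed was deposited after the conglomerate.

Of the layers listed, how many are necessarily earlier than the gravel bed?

4

Directly stated before the gravel bed: the clay lens and the limestone band.
The chalk bed reaches the gravel bed via the chalk bed → the clay lens → the gravel bed.
The conglomerate reaches the gravel bed via the conglomerate → the limestone band → the gravel bed.
That's the chalk bed, the clay lens, the conglomerate, and the limestone band — 4 in all.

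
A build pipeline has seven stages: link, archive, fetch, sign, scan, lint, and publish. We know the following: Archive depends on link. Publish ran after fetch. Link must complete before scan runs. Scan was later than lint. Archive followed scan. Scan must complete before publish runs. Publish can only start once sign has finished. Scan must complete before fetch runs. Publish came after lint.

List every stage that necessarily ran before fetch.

Directly stated before fetch: scan.
Link reaches fetch via link → scan → fetch.
Lint reaches fetch via lint → scan → fetch.
No chain forces archive (or any of the others) ahead of fetch.

link, lint, scan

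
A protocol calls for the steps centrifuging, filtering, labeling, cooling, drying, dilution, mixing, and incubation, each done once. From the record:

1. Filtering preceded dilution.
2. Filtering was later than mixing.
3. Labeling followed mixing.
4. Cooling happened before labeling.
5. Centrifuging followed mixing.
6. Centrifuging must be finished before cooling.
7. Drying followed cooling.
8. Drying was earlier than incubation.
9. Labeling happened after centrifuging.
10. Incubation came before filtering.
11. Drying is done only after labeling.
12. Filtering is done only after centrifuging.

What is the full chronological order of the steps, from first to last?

The constraints fix every adjacent pair, so only one ordering works:
mixing → centrifuging → cooling → labeling → drying → incubation → filtering → dilution.

mixing, centrifuging, cooling, labeling, drying, incubation, filtering, dilution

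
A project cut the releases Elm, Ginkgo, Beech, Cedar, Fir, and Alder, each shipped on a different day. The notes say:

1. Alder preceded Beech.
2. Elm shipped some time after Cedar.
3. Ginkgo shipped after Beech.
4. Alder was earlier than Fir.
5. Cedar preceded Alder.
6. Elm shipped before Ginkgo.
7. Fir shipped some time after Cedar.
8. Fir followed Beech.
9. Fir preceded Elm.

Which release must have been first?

Cedar

Cedar has a chain of constraints placing it before every other release, so Cedar must be first.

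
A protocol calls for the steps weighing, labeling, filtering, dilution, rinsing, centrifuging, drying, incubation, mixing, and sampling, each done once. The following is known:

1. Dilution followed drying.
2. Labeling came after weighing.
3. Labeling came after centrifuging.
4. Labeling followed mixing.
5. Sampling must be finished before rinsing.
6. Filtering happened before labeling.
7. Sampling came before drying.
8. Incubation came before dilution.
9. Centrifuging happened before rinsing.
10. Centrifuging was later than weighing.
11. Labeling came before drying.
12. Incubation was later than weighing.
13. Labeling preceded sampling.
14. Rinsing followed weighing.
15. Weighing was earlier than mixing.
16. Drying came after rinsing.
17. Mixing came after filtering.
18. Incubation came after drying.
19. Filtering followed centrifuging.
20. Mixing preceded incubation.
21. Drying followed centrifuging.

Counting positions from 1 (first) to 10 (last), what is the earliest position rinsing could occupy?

7

Centrifuging, filtering, labeling, mixing, sampling, and weighing must all come before rinsing — 6 forced predecessors.
Nothing else is forced ahead of rinsing, so its earliest slot is position 6 + 1 = 7.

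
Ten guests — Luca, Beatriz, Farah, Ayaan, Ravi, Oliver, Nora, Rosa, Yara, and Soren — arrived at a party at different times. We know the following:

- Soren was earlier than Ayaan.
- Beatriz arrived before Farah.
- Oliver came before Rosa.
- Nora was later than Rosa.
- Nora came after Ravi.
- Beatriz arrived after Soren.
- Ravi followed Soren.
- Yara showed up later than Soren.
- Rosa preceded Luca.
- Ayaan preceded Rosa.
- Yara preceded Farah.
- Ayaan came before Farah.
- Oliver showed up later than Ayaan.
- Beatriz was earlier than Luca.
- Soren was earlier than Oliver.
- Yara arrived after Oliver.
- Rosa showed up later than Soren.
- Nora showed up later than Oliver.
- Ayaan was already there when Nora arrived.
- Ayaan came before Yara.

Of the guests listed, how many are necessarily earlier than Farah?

5

Directly stated before Farah: Ayaan, Beatriz, and Yara.
Oliver reaches Farah via Oliver → Yara → Farah.
Soren reaches Farah via Soren → Yara → Farah.
That's Ayaan, Beatriz, Oliver, Soren, and Yara — 5 in all.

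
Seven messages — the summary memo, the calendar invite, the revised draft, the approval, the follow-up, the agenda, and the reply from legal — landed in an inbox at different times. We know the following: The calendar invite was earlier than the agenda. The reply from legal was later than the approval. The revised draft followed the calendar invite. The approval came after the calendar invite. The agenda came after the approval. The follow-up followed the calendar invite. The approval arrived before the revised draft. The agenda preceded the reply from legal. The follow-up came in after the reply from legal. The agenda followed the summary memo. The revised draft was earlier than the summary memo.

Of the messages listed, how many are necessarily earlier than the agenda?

Directly stated before the agenda: the approval, the calendar invite, and the summary memo.
The revised draft reaches the agenda via the revised draft → the summary memo → the agenda.
No chain forces the reply from legal (or any of the others) ahead of the agenda.
That's the approval, the calendar invite, the revised draft, and the summary memo — 4 in all.

4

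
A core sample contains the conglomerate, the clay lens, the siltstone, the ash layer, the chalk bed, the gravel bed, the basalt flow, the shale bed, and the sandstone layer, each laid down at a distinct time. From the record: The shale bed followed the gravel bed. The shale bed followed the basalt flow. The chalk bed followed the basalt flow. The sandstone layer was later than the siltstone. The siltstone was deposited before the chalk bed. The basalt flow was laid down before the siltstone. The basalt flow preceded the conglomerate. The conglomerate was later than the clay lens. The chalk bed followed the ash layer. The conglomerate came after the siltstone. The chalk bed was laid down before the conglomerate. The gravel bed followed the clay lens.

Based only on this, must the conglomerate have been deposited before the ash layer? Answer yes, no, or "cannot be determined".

no

Tracing the constraints gives the ash layer → the chalk bed → the conglomerate, so the ash layer must come before the conglomerate.
That means the conglomerate cannot be before the ash layer.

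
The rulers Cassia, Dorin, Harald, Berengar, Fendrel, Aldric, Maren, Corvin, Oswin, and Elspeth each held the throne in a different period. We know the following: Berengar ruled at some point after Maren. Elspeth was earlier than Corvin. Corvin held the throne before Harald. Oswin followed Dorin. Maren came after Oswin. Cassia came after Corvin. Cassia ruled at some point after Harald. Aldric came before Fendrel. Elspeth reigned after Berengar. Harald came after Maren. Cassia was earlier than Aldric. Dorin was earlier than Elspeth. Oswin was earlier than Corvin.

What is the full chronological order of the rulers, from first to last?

Dorin, Oswin, Maren, Berengar, Elspeth, Corvin, Harald, Cassia, Aldric, Fendrel

The constraints fix every adjacent pair, so only one ordering works:
Dorin → Oswin → Maren → Berengar → Elspeth → Corvin → Harald → Cassia → Aldric → Fendrel.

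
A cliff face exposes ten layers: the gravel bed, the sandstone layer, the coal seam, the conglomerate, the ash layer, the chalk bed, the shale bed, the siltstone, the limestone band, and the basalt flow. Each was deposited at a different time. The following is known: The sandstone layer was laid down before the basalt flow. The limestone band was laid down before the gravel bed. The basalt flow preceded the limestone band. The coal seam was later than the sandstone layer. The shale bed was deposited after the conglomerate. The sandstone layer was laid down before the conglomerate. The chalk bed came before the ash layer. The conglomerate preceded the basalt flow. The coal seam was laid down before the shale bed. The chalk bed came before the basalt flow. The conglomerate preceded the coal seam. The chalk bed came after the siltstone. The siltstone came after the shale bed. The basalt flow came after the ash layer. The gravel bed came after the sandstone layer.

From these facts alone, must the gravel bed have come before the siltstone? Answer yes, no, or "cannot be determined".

Tracing the constraints gives the siltstone → the chalk bed → the basalt flow → the limestone band → the gravel bed, so the siltstone must come before the gravel bed.
That means the gravel bed cannot be before the siltstone.

no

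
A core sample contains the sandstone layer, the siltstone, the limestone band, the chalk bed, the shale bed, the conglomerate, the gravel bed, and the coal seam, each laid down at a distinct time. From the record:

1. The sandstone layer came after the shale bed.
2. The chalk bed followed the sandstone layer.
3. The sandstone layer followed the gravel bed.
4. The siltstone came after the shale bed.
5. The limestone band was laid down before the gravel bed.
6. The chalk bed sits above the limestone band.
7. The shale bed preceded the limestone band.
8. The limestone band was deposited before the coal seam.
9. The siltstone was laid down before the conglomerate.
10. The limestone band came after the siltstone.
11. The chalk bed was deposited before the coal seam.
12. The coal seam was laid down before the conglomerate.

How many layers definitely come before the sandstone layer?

4

Directly stated before the sandstone layer: the gravel bed and the shale bed.
The limestone band reaches the sandstone layer via the limestone band → the gravel bed → the sandstone layer.
The siltstone reaches the sandstone layer via the siltstone → the limestone band → the gravel bed → the sandstone layer.
No chain forces the coal seam (or any of the others) ahead of the sandstone layer.
That's the gravel bed, the limestone band, the shale bed, and the siltstone — 4 in all.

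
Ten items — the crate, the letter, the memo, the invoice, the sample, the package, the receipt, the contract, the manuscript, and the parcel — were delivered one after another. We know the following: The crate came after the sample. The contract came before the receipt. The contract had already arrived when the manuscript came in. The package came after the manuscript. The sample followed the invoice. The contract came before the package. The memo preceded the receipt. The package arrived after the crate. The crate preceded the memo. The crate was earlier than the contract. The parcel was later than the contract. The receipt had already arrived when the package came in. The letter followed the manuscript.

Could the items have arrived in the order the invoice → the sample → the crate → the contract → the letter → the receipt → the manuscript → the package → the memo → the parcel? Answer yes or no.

The constraints require the memo before the receipt, but in the proposed sequence the receipt appears ahead of the memo. That one violation is enough.

no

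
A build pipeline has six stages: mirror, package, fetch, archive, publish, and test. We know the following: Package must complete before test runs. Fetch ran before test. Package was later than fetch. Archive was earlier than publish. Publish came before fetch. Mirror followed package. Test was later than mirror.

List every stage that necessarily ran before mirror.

archive, fetch, package, publish

Directly stated before mirror: package.
Archive reaches mirror via archive → publish → fetch → package → mirror.
Fetch reaches mirror via fetch → package → mirror.
Publish reaches mirror via publish → fetch → package → mirror.
No chain forces test ahead of mirror.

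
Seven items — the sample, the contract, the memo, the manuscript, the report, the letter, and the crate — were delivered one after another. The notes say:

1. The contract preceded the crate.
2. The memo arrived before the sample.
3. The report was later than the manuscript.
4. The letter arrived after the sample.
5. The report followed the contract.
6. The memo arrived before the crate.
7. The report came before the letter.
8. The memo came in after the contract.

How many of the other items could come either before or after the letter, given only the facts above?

1

Forced before the letter: the contract, the manuscript, the memo, the report, and the sample.
That leaves the crate with no forced order relative to the letter — 1.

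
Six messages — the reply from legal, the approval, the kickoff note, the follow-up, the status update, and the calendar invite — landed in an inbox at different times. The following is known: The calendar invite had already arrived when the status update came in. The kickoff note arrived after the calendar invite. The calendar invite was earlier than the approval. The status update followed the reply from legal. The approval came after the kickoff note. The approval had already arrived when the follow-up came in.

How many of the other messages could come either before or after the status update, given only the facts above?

3

Forced before the status update: the calendar invite and the reply from legal.
That leaves the approval, the follow-up, and the kickoff note with no forced order relative to the status update — 3.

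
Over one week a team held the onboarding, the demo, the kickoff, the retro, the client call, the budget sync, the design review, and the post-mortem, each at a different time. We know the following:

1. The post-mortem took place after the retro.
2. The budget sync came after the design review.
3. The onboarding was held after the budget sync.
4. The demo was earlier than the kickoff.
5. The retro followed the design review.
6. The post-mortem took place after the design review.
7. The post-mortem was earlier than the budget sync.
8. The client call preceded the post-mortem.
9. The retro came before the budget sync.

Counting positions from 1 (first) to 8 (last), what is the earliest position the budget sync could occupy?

The client call, the design review, the post-mortem, and the retro must all come before the budget sync — 4 forced predecessors.
Nothing else is forced ahead of the budget sync, so its earliest slot is position 4 + 1 = 5.

5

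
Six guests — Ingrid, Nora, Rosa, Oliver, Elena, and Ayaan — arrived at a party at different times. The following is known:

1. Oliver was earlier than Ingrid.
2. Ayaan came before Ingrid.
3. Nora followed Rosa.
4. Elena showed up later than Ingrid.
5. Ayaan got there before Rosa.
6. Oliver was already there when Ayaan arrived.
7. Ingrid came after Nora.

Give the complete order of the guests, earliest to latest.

Oliver, Ayaan, Rosa, Nora, Ingrid, Elena

The constraints fix every adjacent pair, so only one ordering works:
Oliver → Ayaan → Rosa → Nora → Ingrid → Elena.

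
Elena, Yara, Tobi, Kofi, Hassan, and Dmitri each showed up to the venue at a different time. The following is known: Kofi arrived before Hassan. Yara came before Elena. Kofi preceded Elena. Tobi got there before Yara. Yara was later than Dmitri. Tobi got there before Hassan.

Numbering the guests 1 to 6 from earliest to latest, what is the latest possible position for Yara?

Yara must come before Elena — 1 guest forced after them.
Everything else can be placed before Yara in some valid order, so Yara can sit as late as position 6 − 1 = 5.

5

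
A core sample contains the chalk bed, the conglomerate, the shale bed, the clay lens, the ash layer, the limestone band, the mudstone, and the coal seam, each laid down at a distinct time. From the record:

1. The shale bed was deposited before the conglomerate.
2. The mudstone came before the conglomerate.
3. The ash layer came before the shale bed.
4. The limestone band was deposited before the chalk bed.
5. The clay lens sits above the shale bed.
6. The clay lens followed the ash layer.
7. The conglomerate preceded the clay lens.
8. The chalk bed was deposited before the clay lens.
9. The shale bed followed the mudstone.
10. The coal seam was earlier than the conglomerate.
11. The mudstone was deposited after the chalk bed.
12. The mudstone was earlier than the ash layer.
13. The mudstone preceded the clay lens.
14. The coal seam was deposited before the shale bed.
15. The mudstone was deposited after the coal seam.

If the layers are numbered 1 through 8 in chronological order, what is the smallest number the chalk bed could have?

The limestone band must come before the chalk bed — 1 forced predecessor.
Nothing else is forced ahead of the chalk bed, so its earliest slot is position 1 + 1 = 2.

2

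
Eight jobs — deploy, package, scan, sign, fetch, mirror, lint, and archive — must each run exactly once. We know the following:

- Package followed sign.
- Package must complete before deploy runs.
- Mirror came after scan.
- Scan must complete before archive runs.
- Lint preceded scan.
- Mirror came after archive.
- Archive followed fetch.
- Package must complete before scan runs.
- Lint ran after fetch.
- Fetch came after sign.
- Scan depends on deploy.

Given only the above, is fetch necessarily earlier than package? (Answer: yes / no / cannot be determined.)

No chain of stated constraints runs from fetch to package, and none runs from package to fetch either.
So the relative order of fetch and package is not fixed by the given facts.

cannot be determined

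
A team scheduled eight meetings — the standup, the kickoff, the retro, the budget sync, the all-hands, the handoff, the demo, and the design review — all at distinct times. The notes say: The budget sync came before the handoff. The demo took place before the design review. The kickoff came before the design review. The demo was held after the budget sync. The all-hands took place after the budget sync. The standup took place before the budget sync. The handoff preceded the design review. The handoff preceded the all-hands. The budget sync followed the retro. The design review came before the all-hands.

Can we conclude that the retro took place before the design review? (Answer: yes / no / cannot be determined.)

yes

Chain the constraints: the retro → the budget sync → the handoff → the design review. Each link is directly stated, so the retro comes before the design review.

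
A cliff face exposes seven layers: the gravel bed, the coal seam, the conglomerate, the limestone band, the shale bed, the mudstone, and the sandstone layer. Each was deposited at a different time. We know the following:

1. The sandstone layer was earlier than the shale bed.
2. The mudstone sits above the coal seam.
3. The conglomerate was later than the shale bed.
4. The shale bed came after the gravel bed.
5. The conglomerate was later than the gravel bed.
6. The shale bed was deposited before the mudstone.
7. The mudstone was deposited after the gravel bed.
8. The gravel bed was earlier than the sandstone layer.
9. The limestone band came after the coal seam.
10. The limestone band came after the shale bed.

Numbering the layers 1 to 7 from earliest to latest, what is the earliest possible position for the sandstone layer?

The gravel bed must come before the sandstone layer — 1 forced predecessor.
Nothing else is forced ahead of the sandstone layer, so its earliest slot is position 1 + 1 = 2.

2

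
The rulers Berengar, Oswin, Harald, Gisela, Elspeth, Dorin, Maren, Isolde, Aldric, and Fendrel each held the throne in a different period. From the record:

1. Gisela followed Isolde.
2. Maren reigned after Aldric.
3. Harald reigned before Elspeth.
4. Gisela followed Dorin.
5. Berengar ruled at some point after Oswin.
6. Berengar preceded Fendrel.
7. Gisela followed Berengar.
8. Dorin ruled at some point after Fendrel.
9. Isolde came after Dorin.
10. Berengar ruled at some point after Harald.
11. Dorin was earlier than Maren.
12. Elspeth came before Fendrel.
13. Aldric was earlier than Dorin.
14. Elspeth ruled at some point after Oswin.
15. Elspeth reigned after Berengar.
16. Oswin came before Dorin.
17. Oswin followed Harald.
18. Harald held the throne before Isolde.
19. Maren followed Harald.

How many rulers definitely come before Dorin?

Directly stated before Dorin: Aldric, Fendrel, and Oswin.
Berengar reaches Dorin via Berengar → Fendrel → Dorin.
Elspeth reaches Dorin via Elspeth → Fendrel → Dorin.
Harald reaches Dorin via Harald → Oswin → Dorin.
That's Aldric, Berengar, Elspeth, Fendrel, Harald, and Oswin — 6 in all.

6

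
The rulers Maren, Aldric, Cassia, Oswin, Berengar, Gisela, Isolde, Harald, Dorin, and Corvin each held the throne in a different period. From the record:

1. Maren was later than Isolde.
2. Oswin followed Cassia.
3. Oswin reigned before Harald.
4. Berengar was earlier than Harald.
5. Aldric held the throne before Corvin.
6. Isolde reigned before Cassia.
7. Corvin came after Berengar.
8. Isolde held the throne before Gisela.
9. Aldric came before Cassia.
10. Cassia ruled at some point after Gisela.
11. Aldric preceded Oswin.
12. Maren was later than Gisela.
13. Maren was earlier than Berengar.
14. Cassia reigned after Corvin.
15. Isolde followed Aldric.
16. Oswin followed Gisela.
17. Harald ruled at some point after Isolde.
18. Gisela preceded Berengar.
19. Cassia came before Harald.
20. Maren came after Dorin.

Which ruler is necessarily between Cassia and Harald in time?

Tracing the constraints gives Cassia → Oswin → Harald, so Oswin sits after Cassia and before Harald.
No other ruler is forced both after Cassia and before Harald.

Oswin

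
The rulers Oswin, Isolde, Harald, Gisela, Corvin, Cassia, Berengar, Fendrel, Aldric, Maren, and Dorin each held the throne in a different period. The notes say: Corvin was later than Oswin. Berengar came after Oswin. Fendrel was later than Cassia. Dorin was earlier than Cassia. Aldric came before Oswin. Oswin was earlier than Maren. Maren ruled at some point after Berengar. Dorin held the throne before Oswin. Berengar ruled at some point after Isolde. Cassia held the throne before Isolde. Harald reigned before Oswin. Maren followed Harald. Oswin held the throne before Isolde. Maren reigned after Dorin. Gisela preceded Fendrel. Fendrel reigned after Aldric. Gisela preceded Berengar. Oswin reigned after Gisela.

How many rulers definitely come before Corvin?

5

Directly stated before Corvin: Oswin.
Aldric reaches Corvin via Aldric → Oswin → Corvin.
Dorin reaches Corvin via Dorin → Oswin → Corvin.
Gisela reaches Corvin via Gisela → Oswin → Corvin.
Likewise Harald reaches Corvin by chaining the stated constraints.
No chain forces Cassia (or any of the others) ahead of Corvin.
That's Aldric, Dorin, Gisela, Harald, and Oswin — 5 in all.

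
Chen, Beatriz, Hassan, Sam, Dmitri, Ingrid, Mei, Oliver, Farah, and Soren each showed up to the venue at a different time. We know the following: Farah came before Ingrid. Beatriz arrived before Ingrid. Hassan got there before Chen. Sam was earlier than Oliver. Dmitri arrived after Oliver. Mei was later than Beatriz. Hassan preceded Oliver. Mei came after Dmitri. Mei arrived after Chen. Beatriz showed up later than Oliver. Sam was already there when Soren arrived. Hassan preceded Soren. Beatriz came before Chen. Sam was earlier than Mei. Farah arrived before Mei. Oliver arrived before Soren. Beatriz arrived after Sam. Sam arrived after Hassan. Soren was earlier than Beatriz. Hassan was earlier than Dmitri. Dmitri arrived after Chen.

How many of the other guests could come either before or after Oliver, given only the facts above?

1

Forced before Oliver: Hassan and Sam; forced after Oliver: Beatriz, Chen, Dmitri, Ingrid, Mei, and Soren.
That leaves Farah with no forced order relative to Oliver — 1.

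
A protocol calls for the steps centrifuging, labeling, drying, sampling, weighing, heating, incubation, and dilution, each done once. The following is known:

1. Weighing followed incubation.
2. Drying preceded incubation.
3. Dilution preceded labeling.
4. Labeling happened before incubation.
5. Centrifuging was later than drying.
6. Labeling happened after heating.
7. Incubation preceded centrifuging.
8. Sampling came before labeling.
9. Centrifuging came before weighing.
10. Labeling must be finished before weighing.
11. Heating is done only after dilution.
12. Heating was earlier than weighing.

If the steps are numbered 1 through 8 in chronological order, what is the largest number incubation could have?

6

Incubation must come before centrifuging and weighing — 2 steps forced after it.
Everything else can be placed before incubation in some valid order, so incubation can sit as late as position 8 − 2 = 6.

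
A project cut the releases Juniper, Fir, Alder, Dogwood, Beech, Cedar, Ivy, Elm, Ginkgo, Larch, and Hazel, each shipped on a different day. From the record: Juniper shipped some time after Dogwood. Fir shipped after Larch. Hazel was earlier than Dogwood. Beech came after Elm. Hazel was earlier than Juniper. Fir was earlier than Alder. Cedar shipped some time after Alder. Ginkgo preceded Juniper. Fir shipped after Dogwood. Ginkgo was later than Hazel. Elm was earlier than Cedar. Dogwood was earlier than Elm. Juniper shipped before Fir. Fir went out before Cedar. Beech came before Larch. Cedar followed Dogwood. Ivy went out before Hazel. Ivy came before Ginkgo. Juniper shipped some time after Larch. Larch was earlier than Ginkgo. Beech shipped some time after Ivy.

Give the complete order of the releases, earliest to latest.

Ivy, Hazel, Dogwood, Elm, Beech, Larch, Ginkgo, Juniper, Fir, Alder, Cedar

The constraints fix every adjacent pair, so only one ordering works:
Ivy → Hazel → Dogwood → Elm → Beech → Larch → Ginkgo → Juniper → Fir → Alder → Cedar.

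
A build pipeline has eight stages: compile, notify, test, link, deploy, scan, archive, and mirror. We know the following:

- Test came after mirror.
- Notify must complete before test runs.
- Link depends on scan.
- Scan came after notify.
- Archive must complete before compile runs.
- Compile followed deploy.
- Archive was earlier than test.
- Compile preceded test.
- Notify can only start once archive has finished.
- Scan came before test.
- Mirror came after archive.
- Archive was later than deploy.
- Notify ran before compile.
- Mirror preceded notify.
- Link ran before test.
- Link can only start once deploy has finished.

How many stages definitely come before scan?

Directly stated before scan: notify.
Archive reaches scan via archive → notify → scan.
Deploy reaches scan via deploy → archive → notify → scan.
Mirror reaches scan via mirror → notify → scan.
That's archive, deploy, mirror, and notify — 4 in all.

4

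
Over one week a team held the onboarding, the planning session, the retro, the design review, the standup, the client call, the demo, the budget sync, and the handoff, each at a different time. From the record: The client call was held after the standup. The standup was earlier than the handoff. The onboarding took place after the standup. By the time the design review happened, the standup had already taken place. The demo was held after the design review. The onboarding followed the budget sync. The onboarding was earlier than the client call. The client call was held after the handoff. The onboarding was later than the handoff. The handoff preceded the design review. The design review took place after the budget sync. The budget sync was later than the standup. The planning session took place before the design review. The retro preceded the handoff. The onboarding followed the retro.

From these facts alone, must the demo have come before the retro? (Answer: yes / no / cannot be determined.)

no

Tracing the constraints gives the retro → the handoff → the design review → the demo, so the retro must come before the demo.
That means the demo cannot be before the retro.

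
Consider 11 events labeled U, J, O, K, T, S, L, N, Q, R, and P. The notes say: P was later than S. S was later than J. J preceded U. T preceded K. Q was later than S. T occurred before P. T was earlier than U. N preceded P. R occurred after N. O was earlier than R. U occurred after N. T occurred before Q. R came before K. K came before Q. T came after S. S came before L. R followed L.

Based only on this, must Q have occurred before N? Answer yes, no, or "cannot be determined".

Tracing the constraints gives N → R → K → Q, so N must come before Q.
That means Q cannot be before N.

no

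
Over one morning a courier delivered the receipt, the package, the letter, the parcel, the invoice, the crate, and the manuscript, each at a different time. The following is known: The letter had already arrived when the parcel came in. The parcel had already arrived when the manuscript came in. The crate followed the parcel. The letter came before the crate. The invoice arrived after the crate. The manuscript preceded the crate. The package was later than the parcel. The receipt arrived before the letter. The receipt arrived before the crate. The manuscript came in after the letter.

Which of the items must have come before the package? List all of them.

Directly stated before the package: the parcel.
The letter reaches the package via the letter → the parcel → the package.
The receipt reaches the package via the receipt → the letter → the parcel → the package.
No chain forces the invoice (or any of the others) ahead of the package.

the letter, the parcel, the receipt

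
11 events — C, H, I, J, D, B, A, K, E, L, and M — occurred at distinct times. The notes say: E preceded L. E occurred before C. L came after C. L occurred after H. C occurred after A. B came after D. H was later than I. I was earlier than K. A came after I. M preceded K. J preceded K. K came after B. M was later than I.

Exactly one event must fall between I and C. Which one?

A

Tracing the constraints gives I → A → C, so A sits after I and before C.
No other event is forced both after I and before C.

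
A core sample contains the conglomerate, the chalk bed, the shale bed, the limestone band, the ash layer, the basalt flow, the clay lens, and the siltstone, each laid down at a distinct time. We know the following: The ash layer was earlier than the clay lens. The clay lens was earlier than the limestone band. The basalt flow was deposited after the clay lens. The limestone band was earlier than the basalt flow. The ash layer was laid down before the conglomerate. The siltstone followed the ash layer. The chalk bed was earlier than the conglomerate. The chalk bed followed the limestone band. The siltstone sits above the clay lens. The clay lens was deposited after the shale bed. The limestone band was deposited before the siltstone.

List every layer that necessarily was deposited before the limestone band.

Directly stated before the limestone band: the clay lens.
The ash layer reaches the limestone band via the ash layer → the clay lens → the limestone band.
The shale bed reaches the limestone band via the shale bed → the clay lens → the limestone band.

the ash layer, the clay lens, the shale bed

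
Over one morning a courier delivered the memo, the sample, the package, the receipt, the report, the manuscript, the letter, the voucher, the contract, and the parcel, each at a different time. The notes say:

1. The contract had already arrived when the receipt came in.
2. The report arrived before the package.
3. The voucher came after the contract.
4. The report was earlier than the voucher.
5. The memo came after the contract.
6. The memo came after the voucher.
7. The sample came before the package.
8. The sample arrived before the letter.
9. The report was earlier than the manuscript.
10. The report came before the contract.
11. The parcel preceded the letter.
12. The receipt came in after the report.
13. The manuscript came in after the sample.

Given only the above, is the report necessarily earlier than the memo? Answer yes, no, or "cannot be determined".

yes

Chain the constraints: the report → the voucher → the memo. Each link is directly stated, so the report comes before the memo.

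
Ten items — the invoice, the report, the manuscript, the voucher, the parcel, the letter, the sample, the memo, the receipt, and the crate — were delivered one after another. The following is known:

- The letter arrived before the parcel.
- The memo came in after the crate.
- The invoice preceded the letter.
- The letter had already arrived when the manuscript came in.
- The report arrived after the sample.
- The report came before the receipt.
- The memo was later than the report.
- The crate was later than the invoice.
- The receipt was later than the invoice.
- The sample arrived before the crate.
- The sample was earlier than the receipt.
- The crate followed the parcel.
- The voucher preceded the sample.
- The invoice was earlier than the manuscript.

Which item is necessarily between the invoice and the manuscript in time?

Tracing the constraints gives the invoice → the letter → the manuscript, so the letter sits after the invoice and before the manuscript.
No other item is forced both after the invoice and before the manuscript.

the letter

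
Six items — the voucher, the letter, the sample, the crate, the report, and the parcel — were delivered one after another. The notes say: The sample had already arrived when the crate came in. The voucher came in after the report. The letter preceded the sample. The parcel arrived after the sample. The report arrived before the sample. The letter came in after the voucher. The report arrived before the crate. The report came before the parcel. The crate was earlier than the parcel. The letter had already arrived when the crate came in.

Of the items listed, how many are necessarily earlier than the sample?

Directly stated before the sample: the letter and the report.
The voucher reaches the sample via the voucher → the letter → the sample.
That's the letter, the report, and the voucher — 3 in all.

3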